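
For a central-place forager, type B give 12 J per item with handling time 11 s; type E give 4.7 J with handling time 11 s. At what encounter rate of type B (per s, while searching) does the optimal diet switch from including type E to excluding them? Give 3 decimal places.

At the threshold, the rate on type B alone equals the profitability of type E: λ·12/(1 + λ·11) = 4.7/11 = 0.4273.
Rearranging, λ(12 − 0.4273×11) = 0.4273, so λ = 0.4273/7.3 = 0.05853 per s.

0.059 per s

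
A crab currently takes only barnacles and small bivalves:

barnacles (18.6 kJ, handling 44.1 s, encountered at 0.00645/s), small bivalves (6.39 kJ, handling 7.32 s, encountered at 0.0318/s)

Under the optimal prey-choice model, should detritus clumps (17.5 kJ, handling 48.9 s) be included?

On barnacles and small bivalves alone, R = ΣλE/(1+Σλh) = 0.3232/1.517 = 0.213 kJ/s.
Profitability of detritus clumps: 17.5/48.9 = 0.3579 kJ/s.
0.3579 > 0.213, so adding detritus clumps raises the average — include it.

Yes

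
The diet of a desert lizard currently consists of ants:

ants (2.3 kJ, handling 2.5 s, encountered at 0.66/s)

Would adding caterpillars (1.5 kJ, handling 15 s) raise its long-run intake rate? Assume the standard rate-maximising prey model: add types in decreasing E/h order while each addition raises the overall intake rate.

On ants alone, R = ΣλE/(1+Σλh) = 1.518/2.65 = 0.5728 kJ/s.
caterpillars: E/h = 1.5/15 = 0.1 kJ/s.
0.1 < 0.5728, so adding caterpillars would lower the average — exclude it.

No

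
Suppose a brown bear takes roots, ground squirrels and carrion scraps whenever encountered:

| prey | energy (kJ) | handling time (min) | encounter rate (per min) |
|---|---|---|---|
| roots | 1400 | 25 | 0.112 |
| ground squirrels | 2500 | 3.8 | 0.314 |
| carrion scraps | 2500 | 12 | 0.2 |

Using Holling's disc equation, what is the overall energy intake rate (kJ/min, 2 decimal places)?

195.02 kJ/min

R = Σλ_iE_i / (1 + Σλ_ih_i)
Numerator: 0.112×1400 + 0.314×2500 + 0.2×2500 = 1442
Denominator: 1 + 0.112×25 + 0.314×3.8 + 0.2×12 = 7.393
R = 1442/7.393 = 195 kJ/min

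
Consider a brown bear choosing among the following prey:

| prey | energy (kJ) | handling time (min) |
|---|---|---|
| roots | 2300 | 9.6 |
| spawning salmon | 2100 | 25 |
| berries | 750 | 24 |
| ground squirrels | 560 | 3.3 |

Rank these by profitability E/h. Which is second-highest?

In descending order of E/h:
roots: 2300/9.6 = 240 kJ/min
ground squirrels: 560/3.3 = 170 kJ/min
spawning salmon: 2100/25 = 84 kJ/min
berries: 750/24 = 31.2 kJ/min

ground squirrels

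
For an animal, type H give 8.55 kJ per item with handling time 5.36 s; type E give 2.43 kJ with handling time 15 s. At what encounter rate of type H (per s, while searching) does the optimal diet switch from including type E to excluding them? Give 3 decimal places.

0.021 per s

At the threshold, the rate on type H alone equals the profitability of type E: λ·8.55/(1 + λ·5.36) = 2.43/15 = 0.162.
Rearranging, λ(8.55 − 0.162×5.36) = 0.162, so λ = 0.162/7.682 = 0.02109 per s.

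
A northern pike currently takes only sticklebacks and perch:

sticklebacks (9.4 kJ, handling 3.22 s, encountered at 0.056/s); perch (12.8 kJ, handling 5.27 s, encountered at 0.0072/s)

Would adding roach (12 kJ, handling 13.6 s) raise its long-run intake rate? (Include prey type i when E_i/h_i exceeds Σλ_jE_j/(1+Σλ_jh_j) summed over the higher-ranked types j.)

Yes

On sticklebacks and perch alone, R = ΣλE/(1+Σλh) = 0.6186/1.218 = 0.5077 kJ/s.
roach: E/h = 12/13.6 = 0.8824 kJ/s.
0.8824 > 0.5077, so adding roach raises the average — include it.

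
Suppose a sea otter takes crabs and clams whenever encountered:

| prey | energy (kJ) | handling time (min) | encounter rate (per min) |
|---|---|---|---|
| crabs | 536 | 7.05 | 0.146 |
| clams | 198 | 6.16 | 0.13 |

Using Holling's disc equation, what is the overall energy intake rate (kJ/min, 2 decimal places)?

R = Σλ_iE_i / (1 + Σλ_ih_i)
Numerator: 0.146×536 + 0.13×198 = 104
Denominator: 1 + 0.146×7.05 + 0.13×6.16 = 2.83
R = 104/2.83 = 36.75 kJ/min

36.75 kJ/min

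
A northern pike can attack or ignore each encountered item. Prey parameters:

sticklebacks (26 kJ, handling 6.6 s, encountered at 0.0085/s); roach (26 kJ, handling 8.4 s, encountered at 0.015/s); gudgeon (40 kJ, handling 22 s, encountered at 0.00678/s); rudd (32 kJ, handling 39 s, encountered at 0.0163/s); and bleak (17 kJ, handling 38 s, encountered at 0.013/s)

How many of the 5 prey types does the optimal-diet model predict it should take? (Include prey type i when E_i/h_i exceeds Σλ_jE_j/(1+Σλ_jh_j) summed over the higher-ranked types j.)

Profitabilities (E/h, kJ/s): sticklebacks 3.94, roach 3.1, gudgeon 1.82, rudd 0.821, bleak 0.447. Add prey in this order while the next type's profitability exceeds the intake rate on those already taken.
Rate on top 1: 0.2093. roach: 3.1 > 0.2093 → include.
Rate on top 2: 0.5169. gudgeon: 1.82 > 0.5169 → include.
Rate on top 3: 0.6627. rudd: 0.821 > 0.6627 → include.
Rate on top 4: 0.7137. bleak: 0.447 < 0.7137 → exclude; stop.
Optimal diet: sticklebacks, roach, gudgeon, rudd — 4 of 5 types.

4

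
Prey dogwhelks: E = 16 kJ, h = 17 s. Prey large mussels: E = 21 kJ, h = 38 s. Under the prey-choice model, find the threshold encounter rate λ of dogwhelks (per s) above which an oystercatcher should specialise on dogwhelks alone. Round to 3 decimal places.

0.084 per s

At the threshold, the rate on dogwhelks alone equals the profitability of large mussels: λ·16/(1 + λ·17) = 21/38 = 0.5526.
Rearranging, λ(16 − 0.5526×17) = 0.5526, so λ = 0.5526/6.605 = 0.08367 per s.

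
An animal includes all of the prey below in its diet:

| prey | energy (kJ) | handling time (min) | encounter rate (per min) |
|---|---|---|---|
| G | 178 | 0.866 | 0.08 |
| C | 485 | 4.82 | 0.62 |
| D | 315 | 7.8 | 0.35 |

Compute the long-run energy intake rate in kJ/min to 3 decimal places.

R = Σλ_iE_i / (1 + Σλ_ih_i)
Numerator: 0.08×178 + 0.62×485 + 0.35×315 = 425.2
Denominator: 1 + 0.08×0.866 + 0.62×4.82 + 0.35×7.8 = 6.788
R = 425.2/6.788 = 62.64 kJ/min

62.641 kJ/min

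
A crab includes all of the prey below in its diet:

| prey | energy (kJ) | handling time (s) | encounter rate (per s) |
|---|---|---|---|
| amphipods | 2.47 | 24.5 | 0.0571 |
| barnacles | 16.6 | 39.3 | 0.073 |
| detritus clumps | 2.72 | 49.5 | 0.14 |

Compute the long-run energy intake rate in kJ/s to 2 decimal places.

R = (0.0571×2.47 + 0.073×16.6 + 0.14×2.72) / (1 + 0.0571×24.5 + 0.073×39.3 + 0.14×49.5) = 1.734/12.2 = 0.1421 kJ/s.

0.14 kJ/s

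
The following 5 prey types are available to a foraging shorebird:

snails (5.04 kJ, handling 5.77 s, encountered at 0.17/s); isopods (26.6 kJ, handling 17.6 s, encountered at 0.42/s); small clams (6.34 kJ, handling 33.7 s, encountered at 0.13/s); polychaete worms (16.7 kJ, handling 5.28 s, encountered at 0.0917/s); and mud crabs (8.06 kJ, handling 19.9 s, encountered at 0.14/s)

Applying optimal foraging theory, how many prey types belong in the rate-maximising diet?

E/h in descending order: polychaete worms 3.16, isopods 1.51, snails 0.873, mud crabs 0.405, small clams 0.188 kJ/s. The optimal diet is the largest prefix of this list for which every included type satisfies E_i/h_i > R on the types above it.
Rate on top 1: 1.032. isopods: 1.51 > 1.032 → include.
Rate on top 2: 1.431. snails: 0.873 < 1.431 → exclude; stop.
Optimal diet: polychaete worms, isopods — 2 of 5 types.

2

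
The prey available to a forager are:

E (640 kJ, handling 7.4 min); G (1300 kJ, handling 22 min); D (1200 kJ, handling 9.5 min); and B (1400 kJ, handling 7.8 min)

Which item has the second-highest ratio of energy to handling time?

Profitability E/h (kJ/min): E = 640/7.4 = 86.5, G = 1300/22 = 59.1, D = 1200/9.5 = 126, B = 1400/7.8 = 179.
Ranked: B > D > E > G.

D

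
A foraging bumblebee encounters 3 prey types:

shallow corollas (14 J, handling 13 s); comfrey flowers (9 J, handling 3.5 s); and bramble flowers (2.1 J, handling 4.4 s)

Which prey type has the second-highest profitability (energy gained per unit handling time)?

Profitability E/h (J/s): shallow corollas = 14/13 = 1.08, comfrey flowers = 9/3.5 = 2.57, bramble flowers = 2.1/4.4 = 0.477.
Ranked: comfrey flowers > shallow corollas > bramble flowers.

shallow corollas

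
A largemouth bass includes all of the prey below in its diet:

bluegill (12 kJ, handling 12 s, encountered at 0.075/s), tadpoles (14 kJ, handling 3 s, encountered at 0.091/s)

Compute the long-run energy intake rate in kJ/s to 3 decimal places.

R = (0.075×12 + 0.091×14) / (1 + 0.075×12 + 0.091×3) = 2.174/2.173 = 1 kJ/s.

1.000 kJ/s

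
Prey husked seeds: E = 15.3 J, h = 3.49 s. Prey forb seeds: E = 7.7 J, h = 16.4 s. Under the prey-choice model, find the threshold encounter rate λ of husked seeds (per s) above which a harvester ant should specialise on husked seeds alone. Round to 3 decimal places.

0.034 per s

At the threshold, the rate on husked seeds alone equals the profitability of forb seeds: λ·15.3/(1 + λ·3.49) = 7.7/16.4 = 0.4695.
Rearranging, λ(15.3 − 0.4695×3.49) = 0.4695, so λ = 0.4695/13.66 = 0.03437 per s.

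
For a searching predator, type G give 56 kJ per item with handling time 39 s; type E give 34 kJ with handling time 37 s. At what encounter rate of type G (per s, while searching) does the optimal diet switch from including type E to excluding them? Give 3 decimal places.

Drop type E once their profitability E₂/h₂ falls below the rate achievable on type G alone: E₂/h₂ = λE₁/(1 + λh₁).
Solve for λ: λE₁h₂ = E₂(1 + λh₁) → λ(E₁h₂ − E₂h₁) = E₂ → λ = E₂/(E₁h₂ − E₂h₁).
λ = 34/(56×37 − 34×39) = 34/746 = 0.04558 per s.

0.046 per s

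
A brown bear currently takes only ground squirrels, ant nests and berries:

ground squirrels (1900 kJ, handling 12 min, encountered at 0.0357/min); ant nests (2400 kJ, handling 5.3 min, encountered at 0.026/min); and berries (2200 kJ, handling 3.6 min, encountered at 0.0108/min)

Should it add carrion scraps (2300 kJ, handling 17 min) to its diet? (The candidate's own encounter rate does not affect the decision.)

Yes

Intake rate on the current diet: R = (0.0357×1900 + 0.026×2400 + 0.0108×2200) / (1 + 0.0357×12 + 0.026×5.3 + 0.0108×3.6) = 154/1.605 = 95.94 kJ/min.
Profitability of carrion scraps: 2300/17 = 135.3 kJ/min.
Since 135.3 > R, including carrion scraps increases the long-run rate.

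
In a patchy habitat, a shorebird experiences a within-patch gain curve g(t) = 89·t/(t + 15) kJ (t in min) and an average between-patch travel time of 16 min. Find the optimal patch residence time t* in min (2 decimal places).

By the marginal value theorem, leave when the instantaneous gain rate g'(t) equals the habitat-wide average g(t)/(T + t).
g'(t) = 89·15/(t + 15)². Setting 89·15/(t+15)² = 89t/[(t+15)(16+t)] gives 15(16+t) = t(t+15), so t² = 15×16 = 240.
t* = √240 = 15.49 min.

15.49 min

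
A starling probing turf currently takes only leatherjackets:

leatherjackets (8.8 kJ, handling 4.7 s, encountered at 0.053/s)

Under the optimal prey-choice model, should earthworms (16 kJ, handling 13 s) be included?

Intake rate on the current diet: R = (0.053×8.8) / (1 + 0.053×4.7) = 0.4664/1.249 = 0.3734 kJ/s.
Profitability of earthworms: 16/13 = 1.231 kJ/s.
1.231 > 0.3734, so adding earthworms raises the average — include it.

Yes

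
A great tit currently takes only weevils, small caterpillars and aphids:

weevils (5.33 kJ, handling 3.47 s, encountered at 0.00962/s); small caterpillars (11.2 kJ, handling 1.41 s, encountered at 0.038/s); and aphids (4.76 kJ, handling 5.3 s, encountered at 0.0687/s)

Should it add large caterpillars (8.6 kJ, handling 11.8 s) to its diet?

Current rate: (0.00962×5.33 + 0.038×11.2 + 0.0687×4.76)/(1 + 0.00962×3.47 + 0.038×1.41 + 0.0687×5.3) = 0.554 kJ/s.
large caterpillars: E/h = 8.6/11.8 = 0.7288 kJ/s.
Since 0.7288 > R, including large caterpillars increases the long-run rate.

Yes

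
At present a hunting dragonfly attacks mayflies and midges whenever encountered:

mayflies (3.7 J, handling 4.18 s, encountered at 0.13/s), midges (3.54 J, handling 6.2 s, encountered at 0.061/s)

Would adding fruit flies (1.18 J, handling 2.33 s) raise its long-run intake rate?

Current rate: (0.13×3.7 + 0.061×3.54)/(1 + 0.13×4.18 + 0.061×6.2) = 0.3627 J/s.
Profitability of fruit flies: 1.18/2.33 = 0.5064 J/s.
Since 0.5064 > R, including fruit flies increases the long-run rate.

Yes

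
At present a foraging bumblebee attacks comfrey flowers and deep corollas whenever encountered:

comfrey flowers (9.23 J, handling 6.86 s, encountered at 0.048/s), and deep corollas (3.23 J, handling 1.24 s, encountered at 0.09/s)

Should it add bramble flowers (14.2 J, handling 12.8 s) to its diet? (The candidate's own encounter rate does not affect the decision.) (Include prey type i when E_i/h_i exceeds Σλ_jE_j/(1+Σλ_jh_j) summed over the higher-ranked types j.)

Yes

On comfrey flowers and deep corollas alone, R = ΣλE/(1+Σλh) = 0.7337/1.441 = 0.5092 J/s.
Profitability of bramble flowers: 14.2/12.8 = 1.109 J/s.
1.109 > 0.5092, so adding bramble flowers raises the average — include it.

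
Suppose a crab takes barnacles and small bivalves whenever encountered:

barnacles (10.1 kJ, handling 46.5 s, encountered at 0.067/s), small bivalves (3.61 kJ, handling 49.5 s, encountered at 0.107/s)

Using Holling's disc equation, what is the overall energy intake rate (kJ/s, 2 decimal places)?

0.11 kJ/s

R = Σλ_iE_i / (1 + Σλ_ih_i)
Numerator: 0.067×10.1 + 0.107×3.61 = 1.063
Denominator: 1 + 0.067×46.5 + 0.107×49.5 = 9.412
R = 1.063/9.412 = 0.1129 kJ/s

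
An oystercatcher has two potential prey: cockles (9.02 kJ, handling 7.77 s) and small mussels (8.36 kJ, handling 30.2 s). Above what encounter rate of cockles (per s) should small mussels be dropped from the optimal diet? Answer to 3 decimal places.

0.040 per s

The zero-one rule: include small mussels iff E₂/h₂ > λE₁/(1+λh₁). Equality gives the switch point.
λE₁h₂ = E₂ + λE₂h₁ ⇒ λ = E₂/(E₁h₂ − E₂h₁) = 8.36/(272.4 − 64.96) = 0.0403 per s.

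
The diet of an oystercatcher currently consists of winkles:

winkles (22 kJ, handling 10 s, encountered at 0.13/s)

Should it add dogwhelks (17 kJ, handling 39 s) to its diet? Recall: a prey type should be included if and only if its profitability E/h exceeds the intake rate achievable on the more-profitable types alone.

No

Intake rate on the current diet: R = (0.13×22) / (1 + 0.13×10) = 2.86/2.3 = 1.243 kJ/s.
dogwhelks: E/h = 17/39 = 0.4359 kJ/s.
0.4359 < 1.243, so adding dogwhelks would lower the average — exclude it.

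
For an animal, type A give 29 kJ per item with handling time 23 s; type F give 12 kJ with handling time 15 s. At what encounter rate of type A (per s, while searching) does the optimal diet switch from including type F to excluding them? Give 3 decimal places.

0.075 per s

Drop type F once their profitability E₂/h₂ falls below the rate achievable on type A alone: E₂/h₂ = λE₁/(1 + λh₁).
Solve for λ: λE₁h₂ = E₂(1 + λh₁) → λ(E₁h₂ − E₂h₁) = E₂ → λ = E₂/(E₁h₂ − E₂h₁).
λ = 12/(29×15 − 12×23) = 12/159 = 0.07547 per s.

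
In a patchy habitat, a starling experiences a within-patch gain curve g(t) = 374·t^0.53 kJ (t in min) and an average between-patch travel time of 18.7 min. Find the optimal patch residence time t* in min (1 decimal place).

Maximise g(t)/(T+t): set derivative to zero → g'(t)(T+t) = g(t).
g'(t) = 0.53·374·t^-0.47. Setting 0.53·374·t^-0.47 = 374·t^0.53/(18.7+t) gives 0.53(18.7+t) = t, so 0.47·t = 0.53×18.7.
t* = 0.53×18.7/0.47 = 21.09 min.

21.1 min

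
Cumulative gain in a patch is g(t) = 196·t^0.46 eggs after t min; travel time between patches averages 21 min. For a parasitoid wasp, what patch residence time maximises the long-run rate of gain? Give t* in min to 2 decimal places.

Optimal t* satisfies g'(t*) = g(t*)/(T + t*).
g'(t) = 0.46·196·t^-0.54. Setting 0.46·196·t^-0.54 = 196·t^0.46/(21+t) gives 0.46(21+t) = t, so 0.54·t = 0.46×21.
t* = 0.46×21/0.54 = 17.89 min.

17.89 min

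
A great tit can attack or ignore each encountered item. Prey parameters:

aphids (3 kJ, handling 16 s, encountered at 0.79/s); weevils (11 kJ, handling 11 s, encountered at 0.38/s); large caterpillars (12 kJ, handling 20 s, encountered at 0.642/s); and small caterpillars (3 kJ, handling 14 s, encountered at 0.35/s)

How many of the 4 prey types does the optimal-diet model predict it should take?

Profitabilities (E/h, kJ/s): weevils 1, large caterpillars 0.6, small caterpillars 0.214, aphids 0.188. Add prey in this order while the next type's profitability exceeds the intake rate on those already taken.
Rate on top 1: 0.8069. large caterpillars: 0.6 < 0.8069 → exclude; stop.
Optimal diet: weevils — 1 of 4 types.

1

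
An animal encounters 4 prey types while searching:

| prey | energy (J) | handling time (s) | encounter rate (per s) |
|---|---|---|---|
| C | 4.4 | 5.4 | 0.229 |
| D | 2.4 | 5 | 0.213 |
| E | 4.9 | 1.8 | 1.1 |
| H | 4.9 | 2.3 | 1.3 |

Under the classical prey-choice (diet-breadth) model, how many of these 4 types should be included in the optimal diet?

2

Profitabilities (E/h, J/s): E 2.72, H 2.13, C 0.815, D 0.48. Add prey in this order while the next type's profitability exceeds the intake rate on those already taken.
Rate on top 1: 1.809. H: 2.13 > 1.809 → include.
Rate on top 2: 1.97. C: 0.815 < 1.97 → exclude; stop.
Optimal diet: E, H — 2 of 4 types.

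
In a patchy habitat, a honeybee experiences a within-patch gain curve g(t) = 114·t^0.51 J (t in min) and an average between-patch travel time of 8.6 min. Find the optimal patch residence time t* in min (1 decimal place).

9.0 min

Maximise g(t)/(T+t): set derivative to zero → g'(t)(T+t) = g(t).
g'(t) = 0.51·114·t^-0.49. Setting 0.51·114·t^-0.49 = 114·t^0.51/(8.6+t) gives 0.51(8.6+t) = t, so 0.49·t = 0.51×8.6.
t* = 0.51×8.6/0.49 = 8.951 min.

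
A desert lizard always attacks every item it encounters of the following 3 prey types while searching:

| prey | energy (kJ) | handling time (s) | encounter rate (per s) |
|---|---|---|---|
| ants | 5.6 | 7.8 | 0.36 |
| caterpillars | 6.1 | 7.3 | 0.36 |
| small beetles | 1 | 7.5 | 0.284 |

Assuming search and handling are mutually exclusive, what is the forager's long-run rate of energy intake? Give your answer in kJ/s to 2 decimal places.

0.52 kJ/s

R = (0.36×5.6 + 0.36×6.1 + 0.284×1) / (1 + 0.36×7.8 + 0.36×7.3 + 0.284×7.5) = 4.496/8.566 = 0.5249 kJ/s.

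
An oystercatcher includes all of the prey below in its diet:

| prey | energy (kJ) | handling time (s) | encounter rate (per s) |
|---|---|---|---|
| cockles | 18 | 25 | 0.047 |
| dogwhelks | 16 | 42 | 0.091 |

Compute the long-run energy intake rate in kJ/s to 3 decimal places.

R = (0.047×18 + 0.091×16) / (1 + 0.047×25 + 0.091×42) = 2.302/5.997 = 0.3839 kJ/s.

0.384 kJ/s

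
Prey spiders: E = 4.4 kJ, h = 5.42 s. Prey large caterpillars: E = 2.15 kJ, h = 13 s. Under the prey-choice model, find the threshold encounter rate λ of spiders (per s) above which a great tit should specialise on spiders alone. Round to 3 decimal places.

0.047 per s

At the threshold, the rate on spiders alone equals the profitability of large caterpillars: λ·4.4/(1 + λ·5.42) = 2.15/13 = 0.1654.
Rearranging, λ(4.4 − 0.1654×5.42) = 0.1654, so λ = 0.1654/3.504 = 0.0472 per s.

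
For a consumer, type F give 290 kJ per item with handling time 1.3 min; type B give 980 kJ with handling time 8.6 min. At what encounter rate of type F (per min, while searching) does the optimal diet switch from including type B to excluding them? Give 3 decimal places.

0.803 per min

Drop type B once their profitability E₂/h₂ falls below the rate achievable on type F alone: E₂/h₂ = λE₁/(1 + λh₁).
Solve for λ: λE₁h₂ = E₂(1 + λh₁) → λ(E₁h₂ − E₂h₁) = E₂ → λ = E₂/(E₁h₂ − E₂h₁).
λ = 980/(290×8.6 − 980×1.3) = 980/1220 = 0.8033 per min.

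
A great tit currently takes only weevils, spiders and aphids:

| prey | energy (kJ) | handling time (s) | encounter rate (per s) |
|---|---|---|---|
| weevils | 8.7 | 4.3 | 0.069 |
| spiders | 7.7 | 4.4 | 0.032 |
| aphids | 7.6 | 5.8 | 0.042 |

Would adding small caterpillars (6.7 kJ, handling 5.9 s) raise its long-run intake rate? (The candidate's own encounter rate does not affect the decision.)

On weevils, spiders and aphids alone, R = ΣλE/(1+Σλh) = 1.166/1.681 = 0.6935 kJ/s.
Profitability of small caterpillars: 6.7/5.9 = 1.136 kJ/s.
1.136 > 0.6935, so adding small caterpillars raises the average — include it.

Yes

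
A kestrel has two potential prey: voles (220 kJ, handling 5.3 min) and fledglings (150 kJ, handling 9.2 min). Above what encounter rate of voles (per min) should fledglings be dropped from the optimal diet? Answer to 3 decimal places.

0.122 per min

The zero-one rule: include fledglings iff E₂/h₂ > λE₁/(1+λh₁). Equality gives the switch point.
λE₁h₂ = E₂ + λE₂h₁ ⇒ λ = E₂/(E₁h₂ − E₂h₁) = 150/(2024 − 795) = 0.1221 per min.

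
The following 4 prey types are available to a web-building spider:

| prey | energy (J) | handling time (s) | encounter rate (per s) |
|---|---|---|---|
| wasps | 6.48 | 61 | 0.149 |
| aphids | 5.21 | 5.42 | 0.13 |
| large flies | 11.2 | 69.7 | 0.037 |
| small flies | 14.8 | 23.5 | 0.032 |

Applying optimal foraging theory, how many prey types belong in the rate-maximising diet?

2

Rank by E/h (J/s): aphids 0.961, small flies 0.63, large flies 0.161, wasps 0.106. Include each in turn until the next type's E/h falls below the running intake rate.
Rate on top 1: 0.3973. small flies: 0.63 > 0.3973 → include.
Rate on top 2: 0.4685. large flies: 0.161 < 0.4685 → exclude; stop.
Optimal diet: aphids, small flies — 2 of 4 types.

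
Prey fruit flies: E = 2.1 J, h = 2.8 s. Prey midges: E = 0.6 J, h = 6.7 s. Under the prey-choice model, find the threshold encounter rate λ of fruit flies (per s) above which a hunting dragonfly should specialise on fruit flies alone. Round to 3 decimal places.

At the threshold, the rate on fruit flies alone equals the profitability of midges: λ·2.1/(1 + λ·2.8) = 0.6/6.7 = 0.08955.
Rearranging, λ(2.1 − 0.08955×2.8) = 0.08955, so λ = 0.08955/1.849 = 0.04843 per s.

0.048 per s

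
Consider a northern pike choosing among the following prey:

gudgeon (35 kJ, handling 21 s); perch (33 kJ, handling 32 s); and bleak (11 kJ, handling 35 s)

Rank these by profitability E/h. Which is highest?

Profitability E/h (kJ/s): gudgeon = 35/21 = 1.67, perch = 33/32 = 1.03, bleak = 11/35 = 0.314.
Ranked: gudgeon > perch > bleak.

gudgeon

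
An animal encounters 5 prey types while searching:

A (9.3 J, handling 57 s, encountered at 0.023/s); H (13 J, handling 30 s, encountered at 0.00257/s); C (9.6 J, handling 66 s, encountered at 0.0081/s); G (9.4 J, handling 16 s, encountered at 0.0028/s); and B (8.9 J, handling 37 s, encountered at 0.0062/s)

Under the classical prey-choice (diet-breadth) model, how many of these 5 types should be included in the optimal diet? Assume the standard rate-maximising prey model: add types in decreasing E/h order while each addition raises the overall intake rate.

5

Profitabilities (E/h, J/s): G 0.588, H 0.433, B 0.241, A 0.163, C 0.145. Add prey in this order while the next type's profitability exceeds the intake rate on those already taken.
Rate on top 1: 0.02519. H: 0.433 > 0.02519 → include.
Rate on top 2: 0.05324. B: 0.241 > 0.05324 → include.
Rate on top 3: 0.08504. A: 0.163 > 0.08504 → include.
Rate on top 4: 0.1235. C: 0.145 > 0.1235 → include.
Optimal diet: G, H, B, A, C — 5 of 5 types.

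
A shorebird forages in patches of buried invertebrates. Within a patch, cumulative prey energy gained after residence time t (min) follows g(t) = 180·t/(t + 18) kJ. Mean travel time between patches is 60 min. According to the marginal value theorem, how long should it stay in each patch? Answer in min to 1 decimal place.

32.9 min

Maximise g(t)/(T+t): set derivative to zero → g'(t)(T+t) = g(t).
g'(t) = 180·18/(t + 18)². Setting 180·18/(t+18)² = 180t/[(t+18)(60+t)] gives 18(60+t) = t(t+18), so t² = 18×60 = 1080.
t* = √1080 = 32.86 min.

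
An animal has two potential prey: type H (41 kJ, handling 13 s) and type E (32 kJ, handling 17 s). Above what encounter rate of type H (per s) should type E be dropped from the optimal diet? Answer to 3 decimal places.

0.114 per s

At the threshold, the rate on type H alone equals the profitability of type E: λ·41/(1 + λ·13) = 32/17 = 1.882.
Rearranging, λ(41 − 1.882×13) = 1.882, so λ = 1.882/16.53 = 0.1139 per s.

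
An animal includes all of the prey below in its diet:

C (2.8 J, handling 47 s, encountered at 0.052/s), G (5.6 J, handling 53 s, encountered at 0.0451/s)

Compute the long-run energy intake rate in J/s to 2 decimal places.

Energy encountered per unit search time: 0.052×2.8 + 0.0451×5.6 = 0.3982 J/s.
Handling time per unit search time: 0.052×47 + 0.0451×53 = 4.834.
Rate = 0.3982/(1 + 4.834) = 0.06824 J/s.

0.07 J/s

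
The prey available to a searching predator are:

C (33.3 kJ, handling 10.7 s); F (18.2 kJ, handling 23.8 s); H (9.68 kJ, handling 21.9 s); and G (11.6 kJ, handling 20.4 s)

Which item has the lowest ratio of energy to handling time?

In descending order of E/h:
C: 33.3/10.7 = 3.11 kJ/s
F: 18.2/23.8 = 0.765 kJ/s
G: 11.6/20.4 = 0.569 kJ/s
H: 9.68/21.9 = 0.442 kJ/s

H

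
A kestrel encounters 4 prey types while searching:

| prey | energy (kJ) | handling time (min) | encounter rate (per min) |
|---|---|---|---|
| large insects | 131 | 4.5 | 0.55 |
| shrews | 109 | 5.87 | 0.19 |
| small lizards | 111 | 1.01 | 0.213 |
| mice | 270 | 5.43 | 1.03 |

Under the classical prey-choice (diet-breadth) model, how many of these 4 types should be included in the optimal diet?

2

Rank by E/h (kJ/min): small lizards 110, mice 49.7, large insects 29.1, shrews 18.6. Include each in turn until the next type's E/h falls below the running intake rate.
Rate on top 1: 19.46. mice: 49.7 > 19.46 → include.
Rate on top 2: 44.32. large insects: 29.1 < 44.32 → exclude; stop.
Optimal diet: small lizards, mice — 2 of 4 types.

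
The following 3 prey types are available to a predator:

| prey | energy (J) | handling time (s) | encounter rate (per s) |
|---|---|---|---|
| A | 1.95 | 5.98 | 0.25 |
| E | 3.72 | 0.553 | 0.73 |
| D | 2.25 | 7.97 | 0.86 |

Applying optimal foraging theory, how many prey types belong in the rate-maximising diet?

1

Rank by E/h (J/s): E 6.73, A 0.326, D 0.282. Include each in turn until the next type's E/h falls below the running intake rate.
Rate on top 1: 1.935. A: 0.326 < 1.935 → exclude; stop.
Optimal diet: E — 1 of 3 types.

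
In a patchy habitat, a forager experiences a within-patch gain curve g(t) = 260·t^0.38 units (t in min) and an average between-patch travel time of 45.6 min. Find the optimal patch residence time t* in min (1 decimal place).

27.9 min

By the marginal value theorem, leave when the instantaneous gain rate g'(t) equals the habitat-wide average g(t)/(T + t).
g'(t) = 0.38·260·t^-0.62. Setting 0.38·260·t^-0.62 = 260·t^0.38/(45.6+t) gives 0.38(45.6+t) = t, so 0.62·t = 0.38×45.6.
t* = 0.38×45.6/0.62 = 27.95 min.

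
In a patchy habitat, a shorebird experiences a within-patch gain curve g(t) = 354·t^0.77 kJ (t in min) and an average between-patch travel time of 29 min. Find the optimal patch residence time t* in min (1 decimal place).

Optimal t* satisfies g'(t*) = g(t*)/(T + t*).
g'(t) = 0.77·354·t^-0.23. Setting 0.77·354·t^-0.23 = 354·t^0.77/(29+t) gives 0.77(29+t) = t, so 0.23·t = 0.77×29.
t* = 0.77×29/0.23 = 97.09 min.

97.1 min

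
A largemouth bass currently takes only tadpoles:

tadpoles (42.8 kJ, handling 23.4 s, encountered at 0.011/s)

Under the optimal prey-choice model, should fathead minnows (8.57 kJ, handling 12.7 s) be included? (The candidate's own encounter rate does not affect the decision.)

Yes

On tadpoles alone, R = ΣλE/(1+Σλh) = 0.4708/1.257 = 0.3744 kJ/s.
fathead minnows: E/h = 8.57/12.7 = 0.6748 kJ/s.
0.6748 > 0.3744, so adding fathead minnows raises the average — include it.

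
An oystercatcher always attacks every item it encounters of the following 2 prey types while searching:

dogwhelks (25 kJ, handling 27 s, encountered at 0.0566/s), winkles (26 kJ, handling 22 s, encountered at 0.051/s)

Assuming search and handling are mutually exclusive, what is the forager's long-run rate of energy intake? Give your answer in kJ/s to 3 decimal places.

R = (0.0566×25 + 0.051×26) / (1 + 0.0566×27 + 0.051×22) = 2.741/3.65 = 0.7509 kJ/s.

0.751 kJ/s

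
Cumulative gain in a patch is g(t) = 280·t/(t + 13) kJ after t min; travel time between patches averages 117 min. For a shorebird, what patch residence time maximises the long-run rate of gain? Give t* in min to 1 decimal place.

Maximise g(t)/(T+t): set derivative to zero → g'(t)(T+t) = g(t).
g'(t) = 280·13/(t + 13)². Setting 280·13/(t+13)² = 280t/[(t+13)(117+t)] gives 13(117+t) = t(t+13), so t² = 13×117 = 1521.
t* = √1521 = 39 min.

39.0 min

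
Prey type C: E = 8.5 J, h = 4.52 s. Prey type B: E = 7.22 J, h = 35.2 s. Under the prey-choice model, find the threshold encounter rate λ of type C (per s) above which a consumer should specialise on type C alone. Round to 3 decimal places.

The zero-one rule: include type B iff E₂/h₂ > λE₁/(1+λh₁). Equality gives the switch point.
λE₁h₂ = E₂ + λE₂h₁ ⇒ λ = E₂/(E₁h₂ − E₂h₁) = 7.22/(299.2 − 32.63) = 0.02709 per s.

0.027 per s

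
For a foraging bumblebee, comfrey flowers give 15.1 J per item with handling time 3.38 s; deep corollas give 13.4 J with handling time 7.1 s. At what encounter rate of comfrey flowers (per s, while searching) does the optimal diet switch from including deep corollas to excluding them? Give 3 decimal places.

Drop deep corollas once their profitability E₂/h₂ falls below the rate achievable on comfrey flowers alone: E₂/h₂ = λE₁/(1 + λh₁).
Solve for λ: λE₁h₂ = E₂(1 + λh₁) → λ(E₁h₂ − E₂h₁) = E₂ → λ = E₂/(E₁h₂ − E₂h₁).
λ = 13.4/(15.1×7.1 − 13.4×3.38) = 13.4/61.92 = 0.2164 per s.

0.216 per s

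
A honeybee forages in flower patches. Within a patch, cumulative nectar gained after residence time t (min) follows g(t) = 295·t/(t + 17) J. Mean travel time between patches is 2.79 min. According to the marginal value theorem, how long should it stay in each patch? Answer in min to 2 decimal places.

Maximise g(t)/(T+t): set derivative to zero → g'(t)(T+t) = g(t).
g'(t) = 295·17/(t + 17)². Setting 295·17/(t+17)² = 295t/[(t+17)(2.79+t)] gives 17(2.79+t) = t(t+17), so t² = 17×2.79 = 47.43.
t* = √47.43 = 6.887 min.

6.89 min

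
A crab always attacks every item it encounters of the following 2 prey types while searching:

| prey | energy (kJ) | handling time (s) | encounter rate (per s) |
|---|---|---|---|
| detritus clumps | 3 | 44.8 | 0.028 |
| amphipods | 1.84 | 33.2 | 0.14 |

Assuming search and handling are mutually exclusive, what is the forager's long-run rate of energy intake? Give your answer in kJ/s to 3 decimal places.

0.049 kJ/s

Energy encountered per unit search time: 0.028×3 + 0.14×1.84 = 0.3416 kJ/s.
Handling time per unit search time: 0.028×44.8 + 0.14×33.2 = 5.902.
Rate = 0.3416/(1 + 5.902) = 0.04949 kJ/s.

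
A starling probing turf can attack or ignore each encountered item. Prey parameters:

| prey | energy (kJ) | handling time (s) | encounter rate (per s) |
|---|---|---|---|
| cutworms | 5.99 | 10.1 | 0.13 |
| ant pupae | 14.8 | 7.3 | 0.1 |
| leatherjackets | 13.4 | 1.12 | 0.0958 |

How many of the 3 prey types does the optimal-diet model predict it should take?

2

Rank by E/h (kJ/s): leatherjackets 12, ant pupae 2.03, cutworms 0.593. Include each in turn until the next type's E/h falls below the running intake rate.
Rate on top 1: 1.159. ant pupae: 2.03 > 1.159 → include.
Rate on top 2: 1.504. cutworms: 0.593 < 1.504 → exclude; stop.
Optimal diet: leatherjackets, ant pupae — 2 of 3 types.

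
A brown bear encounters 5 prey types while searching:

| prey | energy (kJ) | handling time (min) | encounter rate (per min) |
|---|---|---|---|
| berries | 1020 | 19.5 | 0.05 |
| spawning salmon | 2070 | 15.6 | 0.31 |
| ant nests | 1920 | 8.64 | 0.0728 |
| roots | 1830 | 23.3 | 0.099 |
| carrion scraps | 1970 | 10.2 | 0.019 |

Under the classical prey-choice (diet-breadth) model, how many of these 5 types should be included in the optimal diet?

3

E/h in descending order: ant nests 222, carrion scraps 193, spawning salmon 133, roots 78.5, berries 52.3 kJ/min. The optimal diet is the largest prefix of this list for which every included type satisfies E_i/h_i > R on the types above it.
Rate on top 1: 85.81. carrion scraps: 193 > 85.81 → include.
Rate on top 2: 97.22. spawning salmon: 133 > 97.22 → include.
Rate on top 3: 123. roots: 78.5 < 123 → exclude; stop.
Optimal diet: ant nests, carrion scraps, spawning salmon — 3 of 5 types.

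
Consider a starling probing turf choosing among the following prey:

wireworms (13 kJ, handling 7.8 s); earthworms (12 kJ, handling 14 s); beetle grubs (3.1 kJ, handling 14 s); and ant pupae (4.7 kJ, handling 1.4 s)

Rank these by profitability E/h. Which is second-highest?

wireworms

In descending order of E/h:
ant pupae: 4.7/1.4 = 3.36 kJ/s
wireworms: 13/7.8 = 1.67 kJ/s
earthworms: 12/14 = 0.857 kJ/s
beetle grubs: 3.1/14 = 0.221 kJ/s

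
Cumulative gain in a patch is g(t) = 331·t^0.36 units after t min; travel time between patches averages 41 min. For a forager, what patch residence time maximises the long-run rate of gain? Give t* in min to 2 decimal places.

Maximise g(t)/(T+t): set derivative to zero → g'(t)(T+t) = g(t).
g'(t) = 0.36·331·t^-0.64. Setting 0.36·331·t^-0.64 = 331·t^0.36/(41+t) gives 0.36(41+t) = t, so 0.64·t = 0.36×41.
t* = 0.36×41/0.64 = 23.06 min.

23.06 min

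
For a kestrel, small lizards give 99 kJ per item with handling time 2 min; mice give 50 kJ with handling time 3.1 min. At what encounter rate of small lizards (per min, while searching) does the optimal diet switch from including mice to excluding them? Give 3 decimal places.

0.242 per min

Drop mice once their profitability E₂/h₂ falls below the rate achievable on small lizards alone: E₂/h₂ = λE₁/(1 + λh₁).
Solve for λ: λE₁h₂ = E₂(1 + λh₁) → λ(E₁h₂ − E₂h₁) = E₂ → λ = E₂/(E₁h₂ − E₂h₁).
λ = 50/(99×3.1 − 50×2) = 50/206.9 = 0.2417 per min.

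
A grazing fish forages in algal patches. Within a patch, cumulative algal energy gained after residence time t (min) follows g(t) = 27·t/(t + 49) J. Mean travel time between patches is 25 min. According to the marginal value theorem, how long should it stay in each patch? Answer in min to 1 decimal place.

By the marginal value theorem, leave when the instantaneous gain rate g'(t) equals the habitat-wide average g(t)/(T + t).
g'(t) = 27·49/(t + 49)². Setting 27·49/(t+49)² = 27t/[(t+49)(25+t)] gives 49(25+t) = t(t+49), so t² = 49×25 = 1225.
t* = √1225 = 35 min.

35.0 min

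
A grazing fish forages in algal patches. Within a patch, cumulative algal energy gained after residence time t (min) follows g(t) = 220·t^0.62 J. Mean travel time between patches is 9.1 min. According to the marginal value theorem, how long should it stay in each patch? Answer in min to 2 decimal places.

By the marginal value theorem, leave when the instantaneous gain rate g'(t) equals the habitat-wide average g(t)/(T + t).
g'(t) = 0.62·220·t^-0.38. Setting 0.62·220·t^-0.38 = 220·t^0.62/(9.1+t) gives 0.62(9.1+t) = t, so 0.38·t = 0.62×9.1.
t* = 0.62×9.1/0.38 = 14.85 min.

14.85 min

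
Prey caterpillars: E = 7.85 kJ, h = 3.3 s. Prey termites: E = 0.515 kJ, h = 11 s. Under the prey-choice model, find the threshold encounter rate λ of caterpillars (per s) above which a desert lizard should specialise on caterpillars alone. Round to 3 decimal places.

The zero-one rule: include termites iff E₂/h₂ > λE₁/(1+λh₁). Equality gives the switch point.
λE₁h₂ = E₂ + λE₂h₁ ⇒ λ = E₂/(E₁h₂ − E₂h₁) = 0.515/(86.35 − 1.7) = 0.006084 per s.

0.006 per s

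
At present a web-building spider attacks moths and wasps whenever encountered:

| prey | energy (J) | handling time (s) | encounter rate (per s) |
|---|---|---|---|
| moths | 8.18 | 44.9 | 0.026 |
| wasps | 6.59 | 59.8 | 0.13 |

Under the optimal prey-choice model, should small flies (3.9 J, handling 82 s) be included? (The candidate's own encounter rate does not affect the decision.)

No

Current rate: (0.026×8.18 + 0.13×6.59)/(1 + 0.026×44.9 + 0.13×59.8) = 0.1076 J/s.
small flies: E/h = 3.9/82 = 0.04756 J/s.
Since 0.04756 < R, time spent handling small flies is better spent searching.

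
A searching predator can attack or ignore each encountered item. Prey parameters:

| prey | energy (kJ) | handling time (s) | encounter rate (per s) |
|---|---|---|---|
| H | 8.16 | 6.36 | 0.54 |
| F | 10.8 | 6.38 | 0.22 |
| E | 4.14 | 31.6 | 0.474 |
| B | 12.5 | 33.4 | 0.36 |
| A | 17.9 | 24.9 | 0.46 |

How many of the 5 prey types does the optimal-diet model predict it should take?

2

Rank by E/h (kJ/s): F 1.69, H 1.28, A 0.719, B 0.374, E 0.131. Include each in turn until the next type's E/h falls below the running intake rate.
Rate on top 1: 0.9885. H: 1.28 > 0.9885 → include.
Rate on top 2: 1.162. A: 0.719 < 1.162 → exclude; stop.
Optimal diet: F, H — 2 of 5 types.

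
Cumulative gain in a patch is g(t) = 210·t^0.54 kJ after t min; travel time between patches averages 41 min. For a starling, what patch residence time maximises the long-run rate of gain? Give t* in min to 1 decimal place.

48.1 min

By the marginal value theorem, leave when the instantaneous gain rate g'(t) equals the habitat-wide average g(t)/(T + t).
g'(t) = 0.54·210·t^-0.46. Setting 0.54·210·t^-0.46 = 210·t^0.54/(41+t) gives 0.54(41+t) = t, so 0.46·t = 0.54×41.
t* = 0.54×41/0.46 = 48.13 min.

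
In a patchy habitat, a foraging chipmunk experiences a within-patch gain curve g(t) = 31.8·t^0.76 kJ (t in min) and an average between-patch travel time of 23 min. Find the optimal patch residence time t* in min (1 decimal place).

By the marginal value theorem, leave when the instantaneous gain rate g'(t) equals the habitat-wide average g(t)/(T + t).
g'(t) = 0.76·31.8·t^-0.24. Setting 0.76·31.8·t^-0.24 = 31.8·t^0.76/(23+t) gives 0.76(23+t) = t, so 0.24·t = 0.76×23.
t* = 0.76×23/0.24 = 72.83 min.

72.8 min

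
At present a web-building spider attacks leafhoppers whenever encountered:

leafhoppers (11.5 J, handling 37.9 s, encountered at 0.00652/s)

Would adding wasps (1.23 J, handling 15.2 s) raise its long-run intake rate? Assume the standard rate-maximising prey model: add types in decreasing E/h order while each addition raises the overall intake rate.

Intake rate on the current diet: R = (0.00652×11.5) / (1 + 0.00652×37.9) = 0.07498/1.247 = 0.06012 J/s.
Profitability of wasps: 1.23/15.2 = 0.08092 J/s.
Since 0.08092 > R, including wasps increases the long-run rate.

Yes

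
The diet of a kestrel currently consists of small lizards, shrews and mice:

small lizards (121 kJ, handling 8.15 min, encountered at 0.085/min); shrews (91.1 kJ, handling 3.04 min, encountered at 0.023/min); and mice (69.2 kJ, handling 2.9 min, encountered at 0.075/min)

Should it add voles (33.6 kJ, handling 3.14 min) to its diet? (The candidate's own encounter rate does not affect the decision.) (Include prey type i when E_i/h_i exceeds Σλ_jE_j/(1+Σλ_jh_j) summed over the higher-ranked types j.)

Intake rate on the current diet: R = (0.085×121 + 0.023×91.1 + 0.075×69.2) / (1 + 0.085×8.15 + 0.023×3.04 + 0.075×2.9) = 17.57/1.98 = 8.873 kJ/min.
Profitability of voles: 33.6/3.14 = 10.7 kJ/min.
10.7 > 8.873, so adding voles raises the average — include it.

Yes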